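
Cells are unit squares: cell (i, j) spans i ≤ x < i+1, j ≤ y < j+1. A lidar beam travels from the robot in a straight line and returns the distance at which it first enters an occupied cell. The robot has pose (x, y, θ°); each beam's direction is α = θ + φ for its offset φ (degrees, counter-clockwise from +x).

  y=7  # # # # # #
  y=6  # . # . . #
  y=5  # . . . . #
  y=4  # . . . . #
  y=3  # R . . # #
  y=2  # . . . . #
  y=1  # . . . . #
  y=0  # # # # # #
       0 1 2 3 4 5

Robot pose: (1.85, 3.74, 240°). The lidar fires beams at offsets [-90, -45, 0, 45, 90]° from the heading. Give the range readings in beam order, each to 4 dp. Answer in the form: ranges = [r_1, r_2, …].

ranges = [0.9815, 0.8800, 1.7000, 2.8367, 3.6373]

beam 1: φ=-90°, α=150°
  d=(-0.8660,0.5000)  start (1,3)  tX=0.9815 tY=0.5200  stride 1/|dx|=1.1547 1/|dy|=2.0000
    cross y-line → (1,4), t=0.5200
    cross x-line → (0,4), t=0.9815 (wall)
  → r_1 = 0.9815
beam 2: φ=-45°, α=195°
  d=(-0.9659,-0.2588)  start (1,3)  tX=0.8800 tY=2.8591  stride 1/|dx|=1.0353 1/|dy|=3.8637
    cross x-line → (0,3), t=0.8800 (wall)
  → r_2 = 0.8800
beam 3: φ=0°, α=240°
  d=(-0.5000,-0.8660)  start (1,3)  tX=1.7000 tY=0.8545  stride 1/|dx|=2.0000 1/|dy|=1.1547
    cross y-line → (1,2), t=0.8545
    cross x-line → (0,2), t=1.7000 (wall)
  → r_3 = 1.7000
beam 4: φ=45°, α=285°
  d=(0.2588,-0.9659)  start (1,3)  tX=0.5796 tY=0.7661  stride 1/|dx|=3.8637 1/|dy|=1.0353
    cross x-line → (2,3), t=0.5796
    cross y-line → (2,2), t=0.7661
    cross y-line → (2,1), t=1.8014
    cross y-line → (2,0), t=2.8367 (wall)
  → r_4 = 2.8367
beam 5: φ=90°, α=330°
  d=(0.8660,-0.5000)  start (1,3)  tX=0.1732 tY=1.4800  stride 1/|dx|=1.1547 1/|dy|=2.0000
    cross x-line → (2,3), t=0.1732
    cross x-line → (3,3), t=1.3279
    cross y-line → (3,2), t=1.4800
    cross x-line → (4,2), t=2.4826
    cross y-line → (4,1), t=3.4800
    cross x-line → (5,1), t=3.6373 (wall)
  → r_5 = 3.6373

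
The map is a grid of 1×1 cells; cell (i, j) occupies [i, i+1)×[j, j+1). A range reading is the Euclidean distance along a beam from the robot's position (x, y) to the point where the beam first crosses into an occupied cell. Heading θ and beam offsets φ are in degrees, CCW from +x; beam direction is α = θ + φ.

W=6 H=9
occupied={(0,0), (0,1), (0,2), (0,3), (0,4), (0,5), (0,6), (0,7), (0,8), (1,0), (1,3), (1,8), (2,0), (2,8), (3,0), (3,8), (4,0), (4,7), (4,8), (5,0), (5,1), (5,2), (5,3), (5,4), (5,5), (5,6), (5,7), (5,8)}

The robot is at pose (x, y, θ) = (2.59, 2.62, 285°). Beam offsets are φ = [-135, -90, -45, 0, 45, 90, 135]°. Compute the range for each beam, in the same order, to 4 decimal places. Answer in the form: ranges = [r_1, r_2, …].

ranges = [0.7600, 1.6461, 1.8706, 1.6771, 2.7828, 2.4950, 4.8200]

beam 1: φ=-135°, α=150°
  d=(-0.8660,0.5000)  start (2,2)  tX=0.6813 tY=0.7600  stride 1/|dx|=1.1547 1/|dy|=2.0000
    cross x-line → (1,2), t=0.6813
    cross y-line → (1,3), t=0.7600 (wall)
  → r_1 = 0.7600
beam 2: φ=-90°, α=195°
  d=(-0.9659,-0.2588)  start (2,2)  tX=0.6108 tY=2.3955  stride 1/|dx|=1.0353 1/|dy|=3.8637
    cross x-line → (1,2), t=0.6108
    cross x-line → (0,2), t=1.6461 (wall)
  → r_2 = 1.6461
beam 3: φ=-45°, α=240°
  d=(-0.5000,-0.8660)  start (2,2)  tX=1.1800 tY=0.7159  stride 1/|dx|=2.0000 1/|dy|=1.1547
    cross y-line → (2,1), t=0.7159
    cross x-line → (1,1), t=1.1800
    cross y-line → (1,0), t=1.8706 (wall)
  → r_3 = 1.8706
beam 4: φ=0°, α=285°
  d=(0.2588,-0.9659)  start (2,2)  tX=1.5841 tY=0.6419  stride 1/|dx|=3.8637 1/|dy|=1.0353
    cross y-line → (2,1), t=0.6419
    cross x-line → (3,1), t=1.5841
    cross y-line → (3,0), t=1.6771 (wall)
  → r_4 = 1.6771
beam 5: φ=45°, α=330°
  d=(0.8660,-0.5000)  start (2,2)  tX=0.4734 tY=1.2400  stride 1/|dx|=1.1547 1/|dy|=2.0000
    cross x-line → (3,2), t=0.4734
    cross y-line → (3,1), t=1.2400
    cross x-line → (4,1), t=1.6281
    cross x-line → (5,1), t=2.7828 (wall)
  → r_5 = 2.7828
beam 6: φ=90°, α=15°
  d=(0.9659,0.2588)  start (2,2)  tX=0.4245 tY=1.4682  stride 1/|dx|=1.0353 1/|dy|=3.8637
    cross x-line → (3,2), t=0.4245
    cross x-line → (4,2), t=1.4597
    cross y-line → (4,3), t=1.4682
    cross x-line → (5,3), t=2.4950 (wall)
  → r_6 = 2.4950
beam 7: φ=135°, α=60°
  d=(0.5000,0.8660)  start (2,2)  tX=0.8200 tY=0.4388  stride 1/|dx|=2.0000 1/|dy|=1.1547
    cross y-line → (2,3), t=0.4388
    cross x-line → (3,3), t=0.8200
    cross y-line → (3,4), t=1.5935
    cross y-line → (3,5), t=2.7482
    cross x-line → (4,5), t=2.8200
    cross y-line → (4,6), t=3.9029
    cross x-line → (5,6), t=4.8200 (wall)
  → r_7 = 4.8200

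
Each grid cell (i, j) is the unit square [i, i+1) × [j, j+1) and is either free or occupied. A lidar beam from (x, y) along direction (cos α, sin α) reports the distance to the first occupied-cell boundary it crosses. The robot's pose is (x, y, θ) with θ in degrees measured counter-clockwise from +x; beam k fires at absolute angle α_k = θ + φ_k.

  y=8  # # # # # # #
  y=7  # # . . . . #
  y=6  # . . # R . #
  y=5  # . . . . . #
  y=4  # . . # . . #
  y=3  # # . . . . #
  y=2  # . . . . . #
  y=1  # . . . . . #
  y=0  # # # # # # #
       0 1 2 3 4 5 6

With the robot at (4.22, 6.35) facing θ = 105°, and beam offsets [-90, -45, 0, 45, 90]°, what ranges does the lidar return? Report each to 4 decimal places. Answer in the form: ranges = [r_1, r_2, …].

ranges = [1.8428, 1.9053, 1.7082, 0.2540, 0.2278]

beam 1: φ=-90°, α=15°
  direction (0.9659, 0.2588); cell (4,6); t to first gridline: x 0.8075, y 2.5114 (then +1.0353 / +3.8637)
    (5,6) via x @ 0.8075
    (6,6) via x @ 1.8428  # hit
  → r_1 = 1.8428
beam 2: φ=-45°, α=60°
  direction (0.5000, 0.8660); cell (4,6); t to first gridline: x 1.5600, y 0.7506 (then +2.0000 / +1.1547)
    (4,7) via y @ 0.7506
    (5,7) via x @ 1.5600
    (5,8) via y @ 1.9053  # hit
  → r_2 = 1.9053
beam 3: φ=0°, α=105°
  direction (-0.2588, 0.9659); cell (4,6); t to first gridline: x 0.8500, y 0.6729 (then +3.8637 / +1.0353)
    (4,7) via y @ 0.6729
    (3,7) via x @ 0.8500
    (3,8) via y @ 1.7082  # hit
  → r_3 = 1.7082
beam 4: φ=45°, α=150°
  direction (-0.8660, 0.5000); cell (4,6); t to first gridline: x 0.2540, y 1.3000 (then +1.1547 / +2.0000)
    (3,6) via x @ 0.2540  # hit
  → r_4 = 0.2540
beam 5: φ=90°, α=195°
  direction (-0.9659, -0.2588); cell (4,6); t to first gridline: x 0.2278, y 1.3523 (then +1.0353 / +3.8637)
    (3,6) via x @ 0.2278  # hit
  → r_5 = 0.2278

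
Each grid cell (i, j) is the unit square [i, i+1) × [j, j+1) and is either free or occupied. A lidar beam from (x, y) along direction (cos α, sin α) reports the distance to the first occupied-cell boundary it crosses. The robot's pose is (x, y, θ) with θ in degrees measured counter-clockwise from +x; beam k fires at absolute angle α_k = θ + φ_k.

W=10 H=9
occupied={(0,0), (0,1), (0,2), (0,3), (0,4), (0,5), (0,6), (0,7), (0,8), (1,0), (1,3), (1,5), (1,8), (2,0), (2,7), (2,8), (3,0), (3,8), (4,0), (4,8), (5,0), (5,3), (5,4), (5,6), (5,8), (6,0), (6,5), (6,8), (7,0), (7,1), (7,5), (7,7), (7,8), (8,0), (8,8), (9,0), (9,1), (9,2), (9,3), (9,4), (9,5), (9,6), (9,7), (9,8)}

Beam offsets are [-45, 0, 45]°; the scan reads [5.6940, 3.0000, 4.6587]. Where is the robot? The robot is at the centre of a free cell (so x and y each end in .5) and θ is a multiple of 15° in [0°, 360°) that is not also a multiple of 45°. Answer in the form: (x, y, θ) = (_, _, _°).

(x, y, θ) = (2.5, 6.5, 330°)

Enumerate (i+0.5, j+0.5, θ) over the 46 free cells and 16 admissible headings. For each, cast all 3 beams and compare to the given ranges.
  (5.5, 1.5, 15°): beam 1 = 1.0000 ≠ 5.6940 ✗
  (2.5, 5.5, 255°): beam 1 = 0.5774 ≠ 5.6940 ✗
  (3.5, 6.5, 345°): beam 1 = 3.0000 ≠ 5.6940 ✗
  (7.5, 4.5, 60°): beam 1 = 1.5529 ≠ 5.6940 ✗
  …
  (2.5, 6.5, 330°): r_1=5.6940, r_2=3.0000, r_3=4.6587 — all match ✓
No second candidate reproduces the full scan.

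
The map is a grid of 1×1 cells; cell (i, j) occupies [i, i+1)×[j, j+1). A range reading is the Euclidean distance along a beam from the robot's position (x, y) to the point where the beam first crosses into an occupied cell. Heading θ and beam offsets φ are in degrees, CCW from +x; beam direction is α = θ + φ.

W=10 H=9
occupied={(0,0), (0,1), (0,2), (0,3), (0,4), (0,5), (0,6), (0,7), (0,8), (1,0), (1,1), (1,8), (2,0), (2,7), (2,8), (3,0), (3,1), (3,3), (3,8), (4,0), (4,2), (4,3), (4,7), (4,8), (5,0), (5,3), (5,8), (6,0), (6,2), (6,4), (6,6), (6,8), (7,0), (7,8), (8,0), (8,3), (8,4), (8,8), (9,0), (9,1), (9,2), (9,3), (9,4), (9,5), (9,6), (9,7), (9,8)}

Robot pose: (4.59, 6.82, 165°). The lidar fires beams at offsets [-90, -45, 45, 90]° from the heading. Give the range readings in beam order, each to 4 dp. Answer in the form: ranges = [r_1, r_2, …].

beam 1: φ=-90°, α=75°
  d=(0.2588,0.9659)  start (4,6)  tX=1.5841 tY=0.1863  stride 1/|dx|=3.8637 1/|dy|=1.0353
    cross y-line → (4,7), t=0.1863 (wall)
  → r_1 = 0.1863
beam 2: φ=-45°, α=120°
  d=(-0.5000,0.8660)  start (4,6)  tX=1.1800 tY=0.2078  stride 1/|dx|=2.0000 1/|dy|=1.1547
    cross y-line → (4,7), t=0.2078 (wall)
  → r_2 = 0.2078
beam 3: φ=45°, α=210°
  d=(-0.8660,-0.5000)  start (4,6)  tX=0.6813 tY=1.6400  stride 1/|dx|=1.1547 1/|dy|=2.0000
    cross x-line → (3,6), t=0.6813
    cross y-line → (3,5), t=1.6400
    cross x-line → (2,5), t=1.8360
    cross x-line → (1,5), t=2.9907
    cross y-line → (1,4), t=3.6400
    cross x-line → (0,4), t=4.1454 (wall)
  → r_3 = 4.1454
beam 4: φ=90°, α=255°
  d=(-0.2588,-0.9659)  start (4,6)  tX=2.2796 tY=0.8489  stride 1/|dx|=3.8637 1/|dy|=1.0353
    cross y-line → (4,5), t=0.8489
    cross y-line → (4,4), t=1.8842
    cross x-line → (3,4), t=2.2796
    cross y-line → (3,3), t=2.9195 (wall)
  → r_4 = 2.9195

ranges = [0.1863, 0.2078, 4.1454, 2.9195]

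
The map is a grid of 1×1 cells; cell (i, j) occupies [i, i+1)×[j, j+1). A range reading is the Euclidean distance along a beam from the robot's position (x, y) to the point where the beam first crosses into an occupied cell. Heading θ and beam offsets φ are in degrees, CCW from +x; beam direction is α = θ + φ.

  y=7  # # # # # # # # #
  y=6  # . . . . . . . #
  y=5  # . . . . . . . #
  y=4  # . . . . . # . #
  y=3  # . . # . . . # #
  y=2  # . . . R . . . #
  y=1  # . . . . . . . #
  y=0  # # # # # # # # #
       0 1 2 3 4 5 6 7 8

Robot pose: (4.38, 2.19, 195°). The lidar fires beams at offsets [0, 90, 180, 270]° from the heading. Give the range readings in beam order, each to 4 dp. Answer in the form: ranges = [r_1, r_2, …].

ranges = [3.4992, 1.2320, 3.1296, 1.4682]

beam 1: φ=0°, α=195°
  cosα=-0.9659 sinα=-0.2588 | (4,2) | tMaxX 0.3934 tMaxY 0.7341 | tΔX 1.0353 tΔY 3.8637
    t=0.3934 [x] (3,2)
    t=0.7341 [y] (3,1)
    t=1.4287 [x] (2,1)
    t=2.4640 [x] (1,1)
    t=3.4992 [x] (0,1) — stop
  → r_1 = 3.4992
beam 2: φ=90°, α=285°
  cosα=0.2588 sinα=-0.9659 | (4,2) | tMaxX 2.3955 tMaxY 0.1967 | tΔX 3.8637 tΔY 1.0353
    t=0.1967 [y] (4,1)
    t=1.2320 [y] (4,0) — stop
  → r_2 = 1.2320
beam 3: φ=180°, α=15°
  cosα=0.9659 sinα=0.2588 | (4,2) | tMaxX 0.6419 tMaxY 3.1296 | tΔX 1.0353 tΔY 3.8637
    t=0.6419 [x] (5,2)
    t=1.6771 [x] (6,2)
    t=2.7124 [x] (7,2)
    t=3.1296 [y] (7,3) — stop
  → r_3 = 3.1296
beam 4: φ=270°, α=105°
  cosα=-0.2588 sinα=0.9659 | (4,2) | tMaxX 1.4682 tMaxY 0.8386 | tΔX 3.8637 tΔY 1.0353
    t=0.8386 [y] (4,3)
    t=1.4682 [x] (3,3) — stop
  → r_4 = 1.4682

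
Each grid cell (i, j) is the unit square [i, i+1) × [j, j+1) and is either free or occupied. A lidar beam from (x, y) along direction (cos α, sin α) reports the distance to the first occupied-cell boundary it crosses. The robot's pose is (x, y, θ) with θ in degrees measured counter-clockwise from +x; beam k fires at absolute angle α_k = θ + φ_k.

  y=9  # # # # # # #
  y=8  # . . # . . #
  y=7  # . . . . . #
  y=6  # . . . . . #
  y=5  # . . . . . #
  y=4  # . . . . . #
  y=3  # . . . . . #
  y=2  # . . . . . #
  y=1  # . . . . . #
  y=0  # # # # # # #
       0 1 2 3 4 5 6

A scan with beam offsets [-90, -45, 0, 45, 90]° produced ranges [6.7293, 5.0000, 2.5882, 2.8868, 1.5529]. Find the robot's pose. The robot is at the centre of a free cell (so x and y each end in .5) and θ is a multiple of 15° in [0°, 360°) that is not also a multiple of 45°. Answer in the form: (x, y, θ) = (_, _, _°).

(x, y, θ) = (3.5, 2.5, 165°)

Enumerate (i+0.5, j+0.5, θ) over the 39 free cells and 16 admissible headings. For each, cast all 5 beams and compare to the given ranges.
  (3.5, 1.5, 285°): beam 1 = 1.9319 ≠ 6.7293 ✗
  (4.5, 1.5, 255°): beam 1 = 3.6235 ≠ 6.7293 ✗
  (4.5, 1.5, 210°): beam 1 = 7.0000 ≠ 6.7293 ✗
  (5.5, 1.5, 30°): beam 1 = 0.5774 ≠ 6.7293 ✗
  …
  (3.5, 2.5, 165°): r_1=6.7293, r_2=5.0000, r_3=2.5882, r_4=2.8868, r_5=1.5529 — all match ✓
Only this pose fits every beam.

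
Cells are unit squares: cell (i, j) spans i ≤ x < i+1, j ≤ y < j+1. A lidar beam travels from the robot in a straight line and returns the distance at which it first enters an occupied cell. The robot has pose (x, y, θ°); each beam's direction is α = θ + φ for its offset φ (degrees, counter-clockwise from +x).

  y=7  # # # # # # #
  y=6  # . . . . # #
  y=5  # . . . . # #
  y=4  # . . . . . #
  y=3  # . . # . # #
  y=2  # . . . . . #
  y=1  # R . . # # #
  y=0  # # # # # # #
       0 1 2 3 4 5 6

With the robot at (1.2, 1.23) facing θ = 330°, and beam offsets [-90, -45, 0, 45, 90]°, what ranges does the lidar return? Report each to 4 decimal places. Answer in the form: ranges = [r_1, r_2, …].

ranges = [0.2656, 0.2381, 0.4600, 2.8988, 6.6626]

beam 1: φ=-90°, α=240°
  dir = (cos 240°, sin 240°) = (-0.5000, -0.8660); from cell (1,1)
  next x-line at t=0.4000, next y-line at t=0.2656; Δt_x=2.0000, Δt_y=1.1547
    y: enter (1,0) at t=0.2656 ← occupied
  → r_1 = 0.2656
beam 2: φ=-45°, α=285°
  dir = (cos 285°, sin 285°) = (0.2588, -0.9659); from cell (1,1)
  next x-line at t=3.0910, next y-line at t=0.2381; Δt_x=3.8637, Δt_y=1.0353
    y: enter (1,0) at t=0.2381 ← occupied
  → r_2 = 0.2381
beam 3: φ=0°, α=330°
  dir = (cos 330°, sin 330°) = (0.8660, -0.5000); from cell (1,1)
  next x-line at t=0.9238, next y-line at t=0.4600; Δt_x=1.1547, Δt_y=2.0000
    y: enter (1,0) at t=0.4600 ← occupied
  → r_3 = 0.4600
beam 4: φ=45°, α=15°
  dir = (cos 15°, sin 15°) = (0.9659, 0.2588); from cell (1,1)
  next x-line at t=0.8282, next y-line at t=2.9751; Δt_x=1.0353, Δt_y=3.8637
    x: enter (2,1) at t=0.8282
    x: enter (3,1) at t=1.8635
    x: enter (4,1) at t=2.8988 ← occupied
  → r_4 = 2.8988
beam 5: φ=90°, α=60°
  dir = (cos 60°, sin 60°) = (0.5000, 0.8660); from cell (1,1)
  next x-line at t=1.6000, next y-line at t=0.8891; Δt_x=2.0000, Δt_y=1.1547
    y: enter (1,2) at t=0.8891
    x: enter (2,2) at t=1.6000
    y: enter (2,3) at t=2.0438
    y: enter (2,4) at t=3.1985
    x: enter (3,4) at t=3.6000
    y: enter (3,5) at t=4.3532
    y: enter (3,6) at t=5.5079
    x: enter (4,6) at t=5.6000
    y: enter (4,7) at t=6.6626 ← occupied
  → r_5 = 6.6626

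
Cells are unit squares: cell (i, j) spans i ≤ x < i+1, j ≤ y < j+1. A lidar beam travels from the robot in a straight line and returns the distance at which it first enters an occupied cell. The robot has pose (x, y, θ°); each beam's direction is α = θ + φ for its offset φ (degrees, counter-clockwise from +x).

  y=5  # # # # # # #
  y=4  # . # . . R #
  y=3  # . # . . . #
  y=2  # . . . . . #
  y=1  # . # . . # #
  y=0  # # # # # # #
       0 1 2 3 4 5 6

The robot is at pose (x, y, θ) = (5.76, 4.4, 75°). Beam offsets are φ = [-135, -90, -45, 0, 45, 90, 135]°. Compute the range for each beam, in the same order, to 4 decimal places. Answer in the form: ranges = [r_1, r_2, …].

ranges = [0.4800, 0.2485, 0.2771, 0.6212, 0.6928, 2.3182, 5.4964]

beam 1: φ=-135°, α=300°
  dir = (cos 300°, sin 300°) = (0.5000, -0.8660); from cell (5,4)
  next x-line at t=0.4800, next y-line at t=0.4619; Δt_x=2.0000, Δt_y=1.1547
    y: enter (5,3) at t=0.4619
    x: enter (6,3) at t=0.4800 ← occupied
  → r_1 = 0.4800
beam 2: φ=-90°, α=345°
  dir = (cos 345°, sin 345°) = (0.9659, -0.2588); from cell (5,4)
  next x-line at t=0.2485, next y-line at t=1.5455; Δt_x=1.0353, Δt_y=3.8637
    x: enter (6,4) at t=0.2485 ← occupied
  → r_2 = 0.2485
beam 3: φ=-45°, α=30°
  dir = (cos 30°, sin 30°) = (0.8660, 0.5000); from cell (5,4)
  next x-line at t=0.2771, next y-line at t=1.2000; Δt_x=1.1547, Δt_y=2.0000
    x: enter (6,4) at t=0.2771 ← occupied
  → r_3 = 0.2771
beam 4: φ=0°, α=75°
  dir = (cos 75°, sin 75°) = (0.2588, 0.9659); from cell (5,4)
  next x-line at t=0.9273, next y-line at t=0.6212; Δt_x=3.8637, Δt_y=1.0353
    y: enter (5,5) at t=0.6212 ← occupied
  → r_4 = 0.6212
beam 5: φ=45°, α=120°
  dir = (cos 120°, sin 120°) = (-0.5000, 0.8660); from cell (5,4)
  next x-line at t=1.5200, next y-line at t=0.6928; Δt_x=2.0000, Δt_y=1.1547
    y: enter (5,5) at t=0.6928 ← occupied
  → r_5 = 0.6928
beam 6: φ=90°, α=165°
  dir = (cos 165°, sin 165°) = (-0.9659, 0.2588); from cell (5,4)
  next x-line at t=0.7868, next y-line at t=2.3182; Δt_x=1.0353, Δt_y=3.8637
    x: enter (4,4) at t=0.7868
    x: enter (3,4) at t=1.8221
    y: enter (3,5) at t=2.3182 ← occupied
  → r_6 = 2.3182
beam 7: φ=135°, α=210°
  dir = (cos 210°, sin 210°) = (-0.8660, -0.5000); from cell (5,4)
  next x-line at t=0.8776, next y-line at t=0.8000; Δt_x=1.1547, Δt_y=2.0000
    y: enter (5,3) at t=0.8000
    x: enter (4,3) at t=0.8776
    x: enter (3,3) at t=2.0323
    y: enter (3,2) at t=2.8000
    x: enter (2,2) at t=3.1870
    x: enter (1,2) at t=4.3417
    y: enter (1,1) at t=4.8000
    x: enter (0,1) at t=5.4964 ← occupied
  → r_7 = 5.4964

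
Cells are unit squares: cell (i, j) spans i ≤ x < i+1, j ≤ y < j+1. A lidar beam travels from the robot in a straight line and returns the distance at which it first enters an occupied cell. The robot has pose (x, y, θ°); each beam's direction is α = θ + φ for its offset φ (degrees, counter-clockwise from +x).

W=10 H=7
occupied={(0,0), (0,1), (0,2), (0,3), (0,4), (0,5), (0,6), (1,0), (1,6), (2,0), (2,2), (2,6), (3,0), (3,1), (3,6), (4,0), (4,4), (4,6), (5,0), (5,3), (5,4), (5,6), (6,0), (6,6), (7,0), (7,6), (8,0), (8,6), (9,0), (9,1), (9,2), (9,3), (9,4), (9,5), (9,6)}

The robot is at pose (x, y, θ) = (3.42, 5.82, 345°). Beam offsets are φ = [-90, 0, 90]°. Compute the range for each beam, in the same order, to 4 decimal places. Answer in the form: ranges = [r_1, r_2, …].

beam 1: φ=-90°, α=255°
  direction (-0.2588, -0.9659); cell (3,5); t to first gridline: x 1.6228, y 0.8489 (then +3.8637 / +1.0353)
    (3,4) via y @ 0.8489
    (2,4) via x @ 1.6228
    (2,3) via y @ 1.8842
    (2,2) via y @ 2.9195  # hit
  → r_1 = 2.9195
beam 2: φ=0°, α=345°
  direction (0.9659, -0.2588); cell (3,5); t to first gridline: x 0.6005, y 3.1682 (then +1.0353 / +3.8637)
    (4,5) via x @ 0.6005
    (5,5) via x @ 1.6357
    (6,5) via x @ 2.6710
    (6,4) via y @ 3.1682
    (7,4) via x @ 3.7063
    (8,4) via x @ 4.7416
    (9,4) via x @ 5.7768  # hit
  → r_2 = 5.7768
beam 3: φ=90°, α=75°
  direction (0.2588, 0.9659); cell (3,5); t to first gridline: x 2.2409, y 0.1863 (then +3.8637 / +1.0353)
    (3,6) via y @ 0.1863  # hit
  → r_3 = 0.1863

ranges = [2.9195, 5.7768, 0.1863]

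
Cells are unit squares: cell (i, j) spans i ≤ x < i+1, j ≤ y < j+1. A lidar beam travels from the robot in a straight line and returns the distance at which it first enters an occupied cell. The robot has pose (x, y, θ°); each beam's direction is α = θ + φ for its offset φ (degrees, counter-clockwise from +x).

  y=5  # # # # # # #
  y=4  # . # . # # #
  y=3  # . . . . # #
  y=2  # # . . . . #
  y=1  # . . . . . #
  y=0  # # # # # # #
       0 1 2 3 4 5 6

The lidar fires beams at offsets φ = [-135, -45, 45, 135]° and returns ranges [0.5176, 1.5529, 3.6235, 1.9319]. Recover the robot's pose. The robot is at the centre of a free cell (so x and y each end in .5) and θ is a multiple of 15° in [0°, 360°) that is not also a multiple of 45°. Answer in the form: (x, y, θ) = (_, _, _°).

(x, y, θ) = (4.5, 1.5, 60°)

The pose lattice has 15·16 = 240 candidates. Test each by forward raycasting.
  (1.5, 3.5, 105°): beam 1 = 5.0000 ≠ 0.5176 ✗
  (2.5, 1.5, 210°): beam 1 = 3.6235 ≠ 0.5176 ✗
  (1.5, 1.5, 240°): beam 2 = 0.5176 ≠ 1.5529 ✗
  (4.5, 2.5, 15°): beam 1 = 1.7321 ≠ 0.5176 ✗
  (3.5, 4.5, 30°): beam 1 = 3.6235 ≠ 0.5176 ✗
  …
  (4.5, 1.5, 60°): r_1=0.5176, r_2=1.5529, r_3=3.6235, r_4=1.9319 — all match ✓
Only this pose fits every beam.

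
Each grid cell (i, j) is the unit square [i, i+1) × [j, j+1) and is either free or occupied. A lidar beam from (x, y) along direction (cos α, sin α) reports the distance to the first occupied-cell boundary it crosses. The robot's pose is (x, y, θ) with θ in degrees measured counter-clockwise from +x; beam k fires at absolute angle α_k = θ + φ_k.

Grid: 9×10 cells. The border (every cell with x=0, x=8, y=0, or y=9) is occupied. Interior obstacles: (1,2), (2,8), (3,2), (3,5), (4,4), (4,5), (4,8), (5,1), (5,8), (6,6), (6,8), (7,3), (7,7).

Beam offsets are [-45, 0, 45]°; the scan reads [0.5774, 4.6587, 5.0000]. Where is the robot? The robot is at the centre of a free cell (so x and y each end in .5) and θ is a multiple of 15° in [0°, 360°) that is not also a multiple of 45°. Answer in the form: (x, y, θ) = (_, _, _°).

(x, y, θ) = (5.5, 5.5, 255°)

Candidates: 43 free-cell centres × 16 headings = 688 poses. Raycast each; keep the one whose scan matches to 4 dp.
  (7.5, 1.5, 300°): beam 1 = 0.5176 ≠ 0.5774 ✗
  (1.5, 3.5, 30°): beam 1 = 1.9319 ≠ 0.5774 ✗
  (3.5, 3.5, 165°): beam 1 = 5.0000 ≠ 0.5774 ✗
  (7.5, 6.5, 30°): beam 1 = 0.5176 ≠ 0.5774 ✗
  …
  (5.5, 5.5, 255°): r_1=0.5774, r_2=4.6587, r_3=5.0000 — all match ✓
No second candidate reproduces the full scan.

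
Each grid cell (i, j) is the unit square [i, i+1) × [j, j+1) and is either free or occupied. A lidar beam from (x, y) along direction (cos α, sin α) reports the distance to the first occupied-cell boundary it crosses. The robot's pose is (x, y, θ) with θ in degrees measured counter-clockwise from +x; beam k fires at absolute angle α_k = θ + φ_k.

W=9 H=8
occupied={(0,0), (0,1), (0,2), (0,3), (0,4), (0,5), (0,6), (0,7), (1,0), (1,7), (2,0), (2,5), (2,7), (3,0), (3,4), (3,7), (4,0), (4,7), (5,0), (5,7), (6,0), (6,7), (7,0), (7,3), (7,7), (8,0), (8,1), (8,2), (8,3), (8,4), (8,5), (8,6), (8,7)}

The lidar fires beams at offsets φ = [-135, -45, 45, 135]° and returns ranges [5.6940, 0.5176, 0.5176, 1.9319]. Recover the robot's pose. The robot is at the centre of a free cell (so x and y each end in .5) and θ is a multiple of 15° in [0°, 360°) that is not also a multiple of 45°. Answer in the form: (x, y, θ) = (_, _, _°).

(x, y, θ) = (7.5, 6.5, 30°)

Candidates: 39 free-cell centres × 16 headings = 624 poses. Raycast each; keep the one whose scan matches to 4 dp.
  (1.5, 1.5, 165°): beam 1 = 7.5056 ≠ 5.6940 ✗
  (1.5, 5.5, 285°): beam 1 = 0.5774 ≠ 5.6940 ✗
  (3.5, 3.5, 30°): beam 1 = 2.5882 ≠ 5.6940 ✗
  (4.5, 6.5, 330°): beam 1 = 1.9319 ≠ 5.6940 ✗
  (6.5, 1.5, 165°): beam 1 = 1.7321 ≠ 5.6940 ✗
  …
  (7.5, 6.5, 30°): r_1=5.6940, r_2=0.5176, r_3=0.5176, r_4=1.9319 — all match ✓
Unique over the lattice → pose = (7.5, 6.5, 30°).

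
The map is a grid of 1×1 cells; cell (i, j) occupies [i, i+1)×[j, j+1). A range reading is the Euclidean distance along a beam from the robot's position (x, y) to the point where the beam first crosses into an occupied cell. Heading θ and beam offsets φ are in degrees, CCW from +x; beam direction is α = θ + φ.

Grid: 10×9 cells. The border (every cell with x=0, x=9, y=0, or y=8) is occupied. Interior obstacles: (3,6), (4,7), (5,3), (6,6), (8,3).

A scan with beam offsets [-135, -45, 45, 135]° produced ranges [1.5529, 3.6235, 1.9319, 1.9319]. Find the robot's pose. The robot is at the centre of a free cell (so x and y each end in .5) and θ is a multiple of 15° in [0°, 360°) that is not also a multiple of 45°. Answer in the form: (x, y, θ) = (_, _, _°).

(x, y, θ) = (4.5, 5.5, 240°)

Candidates: 51 free-cell centres × 16 headings = 816 poses. Raycast each; keep the one whose scan matches to 4 dp.
  (3.5, 5.5, 150°): beam 1 = 2.5882 ≠ 1.5529 ✗
  (3.5, 7.5, 75°): beam 1 = 0.5774 ≠ 1.5529 ✗
  (5.5, 7.5, 165°): beam 1 = 1.0000 ≠ 1.5529 ✗
  …
  (4.5, 5.5, 240°): r_1=1.5529, r_2=3.6235, r_3=1.9319, r_4=1.9319 — all match ✓
Only this pose fits every beam.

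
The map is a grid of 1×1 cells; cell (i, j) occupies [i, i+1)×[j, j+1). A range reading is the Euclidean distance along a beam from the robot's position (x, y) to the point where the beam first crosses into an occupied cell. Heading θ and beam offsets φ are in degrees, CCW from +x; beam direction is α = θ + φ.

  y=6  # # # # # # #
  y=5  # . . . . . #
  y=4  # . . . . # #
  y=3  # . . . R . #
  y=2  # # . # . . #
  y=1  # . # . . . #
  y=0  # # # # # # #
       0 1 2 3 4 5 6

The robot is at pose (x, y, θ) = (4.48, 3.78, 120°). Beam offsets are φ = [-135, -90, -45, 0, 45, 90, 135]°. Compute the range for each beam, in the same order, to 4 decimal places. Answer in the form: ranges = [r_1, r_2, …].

ranges = [1.5736, 0.6004, 2.2983, 2.5634, 3.6028, 1.5600, 2.8781]

beam 1: φ=-135°, α=345°
  dir = (cos 345°, sin 345°) = (0.9659, -0.2588); from cell (4,3)
  next x-line at t=0.5383, next y-line at t=3.0137; Δt_x=1.0353, Δt_y=3.8637
    x: enter (5,3) at t=0.5383
    x: enter (6,3) at t=1.5736 ← occupied
  → r_1 = 1.5736
beam 2: φ=-90°, α=30°
  dir = (cos 30°, sin 30°) = (0.8660, 0.5000); from cell (4,3)
  next x-line at t=0.6004, next y-line at t=0.4400; Δt_x=1.1547, Δt_y=2.0000
    y: enter (4,4) at t=0.4400
    x: enter (5,4) at t=0.6004 ← occupied
  → r_2 = 0.6004
beam 3: φ=-45°, α=75°
  dir = (cos 75°, sin 75°) = (0.2588, 0.9659); from cell (4,3)
  next x-line at t=2.0091, next y-line at t=0.2278; Δt_x=3.8637, Δt_y=1.0353
    y: enter (4,4) at t=0.2278
    y: enter (4,5) at t=1.2630
    x: enter (5,5) at t=2.0091
    y: enter (5,6) at t=2.2983 ← occupied
  → r_3 = 2.2983
beam 4: φ=0°, α=120°
  dir = (cos 120°, sin 120°) = (-0.5000, 0.8660); from cell (4,3)
  next x-line at t=0.9600, next y-line at t=0.2540; Δt_x=2.0000, Δt_y=1.1547
    y: enter (4,4) at t=0.2540
    x: enter (3,4) at t=0.9600
    y: enter (3,5) at t=1.4087
    y: enter (3,6) at t=2.5634 ← occupied
  → r_4 = 2.5634
beam 5: φ=45°, α=165°
  dir = (cos 165°, sin 165°) = (-0.9659, 0.2588); from cell (4,3)
  next x-line at t=0.4969, next y-line at t=0.8500; Δt_x=1.0353, Δt_y=3.8637
    x: enter (3,3) at t=0.4969
    y: enter (3,4) at t=0.8500
    x: enter (2,4) at t=1.5322
    x: enter (1,4) at t=2.5675
    x: enter (0,4) at t=3.6028 ← occupied
  → r_5 = 3.6028
beam 6: φ=90°, α=210°
  dir = (cos 210°, sin 210°) = (-0.8660, -0.5000); from cell (4,3)
  next x-line at t=0.5543, next y-line at t=1.5600; Δt_x=1.1547, Δt_y=2.0000
    x: enter (3,3) at t=0.5543
    y: enter (3,2) at t=1.5600 ← occupied
  → r_6 = 1.5600
beam 7: φ=135°, α=255°
  dir = (cos 255°, sin 255°) = (-0.2588, -0.9659); from cell (4,3)
  next x-line at t=1.8546, next y-line at t=0.8075; Δt_x=3.8637, Δt_y=1.0353
    y: enter (4,2) at t=0.8075
    y: enter (4,1) at t=1.8428
    x: enter (3,1) at t=1.8546
    y: enter (3,0) at t=2.8781 ← occupied
  → r_7 = 2.8781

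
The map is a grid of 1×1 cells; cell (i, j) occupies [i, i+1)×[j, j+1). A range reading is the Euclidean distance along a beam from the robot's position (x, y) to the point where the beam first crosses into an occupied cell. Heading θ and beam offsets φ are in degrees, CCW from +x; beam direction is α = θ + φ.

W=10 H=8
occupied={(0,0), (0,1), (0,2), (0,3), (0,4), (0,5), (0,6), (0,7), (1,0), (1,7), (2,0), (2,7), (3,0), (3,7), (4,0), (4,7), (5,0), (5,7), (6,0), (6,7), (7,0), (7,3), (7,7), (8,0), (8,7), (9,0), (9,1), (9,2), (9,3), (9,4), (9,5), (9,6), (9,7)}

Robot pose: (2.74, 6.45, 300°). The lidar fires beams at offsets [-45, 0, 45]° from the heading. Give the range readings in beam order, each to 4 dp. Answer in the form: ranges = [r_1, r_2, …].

beam 1: φ=-45°, α=255°
  direction (-0.2588, -0.9659); cell (2,6); t to first gridline: x 2.8591, y 0.4659 (then +3.8637 / +1.0353)
    (2,5) via y @ 0.4659
    (2,4) via y @ 1.5012
    (2,3) via y @ 2.5364
    (1,3) via x @ 2.8591
    (1,2) via y @ 3.5717
    (1,1) via y @ 4.6070
    (1,0) via y @ 5.6423  # hit
  → r_1 = 5.6423
beam 2: φ=0°, α=300°
  direction (0.5000, -0.8660); cell (2,6); t to first gridline: x 0.5200, y 0.5196 (then +2.0000 / +1.1547)
    (2,5) via y @ 0.5196
    (3,5) via x @ 0.5200
    (3,4) via y @ 1.6743
    (4,4) via x @ 2.5200
    (4,3) via y @ 2.8290
    (4,2) via y @ 3.9837
    (5,2) via x @ 4.5200
    (5,1) via y @ 5.1384
    (5,0) via y @ 6.2931  # hit
  → r_2 = 6.2931
beam 3: φ=45°, α=345°
  direction (0.9659, -0.2588); cell (2,6); t to first gridline: x 0.2692, y 1.7387 (then +1.0353 / +3.8637)
    (3,6) via x @ 0.2692
    (4,6) via x @ 1.3044
    (4,5) via y @ 1.7387
    (5,5) via x @ 2.3397
    (6,5) via x @ 3.3750
    (7,5) via x @ 4.4103
    (8,5) via x @ 5.4456
    (8,4) via y @ 5.6024
    (9,4) via x @ 6.4808  # hit
  → r_3 = 6.4808

ranges = [5.6423, 6.2931, 6.4808]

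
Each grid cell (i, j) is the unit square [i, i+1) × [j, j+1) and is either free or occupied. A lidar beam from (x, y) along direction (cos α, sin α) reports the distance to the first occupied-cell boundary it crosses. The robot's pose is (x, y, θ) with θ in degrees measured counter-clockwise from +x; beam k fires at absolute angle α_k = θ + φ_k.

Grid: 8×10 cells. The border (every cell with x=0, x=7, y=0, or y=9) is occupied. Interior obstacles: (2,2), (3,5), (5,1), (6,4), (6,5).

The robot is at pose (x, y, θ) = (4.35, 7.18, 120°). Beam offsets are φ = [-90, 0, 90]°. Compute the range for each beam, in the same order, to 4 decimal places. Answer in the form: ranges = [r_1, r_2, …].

beam 1: φ=-90°, α=30°
  dir = (cos 30°, sin 30°) = (0.8660, 0.5000); from cell (4,7)
  next x-line at t=0.7506, next y-line at t=1.6400; Δt_x=1.1547, Δt_y=2.0000
    x: enter (5,7) at t=0.7506
    y: enter (5,8) at t=1.6400
    x: enter (6,8) at t=1.9053
    x: enter (7,8) at t=3.0600 ← occupied
  → r_1 = 3.0600
beam 2: φ=0°, α=120°
  dir = (cos 120°, sin 120°) = (-0.5000, 0.8660); from cell (4,7)
  next x-line at t=0.7000, next y-line at t=0.9469; Δt_x=2.0000, Δt_y=1.1547
    x: enter (3,7) at t=0.7000
    y: enter (3,8) at t=0.9469
    y: enter (3,9) at t=2.1016 ← occupied
  → r_2 = 2.1016
beam 3: φ=90°, α=210°
  dir = (cos 210°, sin 210°) = (-0.8660, -0.5000); from cell (4,7)
  next x-line at t=0.4041, next y-line at t=0.3600; Δt_x=1.1547, Δt_y=2.0000
    y: enter (4,6) at t=0.3600
    x: enter (3,6) at t=0.4041
    x: enter (2,6) at t=1.5588
    y: enter (2,5) at t=2.3600
    x: enter (1,5) at t=2.7135
    x: enter (0,5) at t=3.8682 ← occupied
  → r_3 = 3.8682

ranges = [3.0600, 2.1016, 3.8682]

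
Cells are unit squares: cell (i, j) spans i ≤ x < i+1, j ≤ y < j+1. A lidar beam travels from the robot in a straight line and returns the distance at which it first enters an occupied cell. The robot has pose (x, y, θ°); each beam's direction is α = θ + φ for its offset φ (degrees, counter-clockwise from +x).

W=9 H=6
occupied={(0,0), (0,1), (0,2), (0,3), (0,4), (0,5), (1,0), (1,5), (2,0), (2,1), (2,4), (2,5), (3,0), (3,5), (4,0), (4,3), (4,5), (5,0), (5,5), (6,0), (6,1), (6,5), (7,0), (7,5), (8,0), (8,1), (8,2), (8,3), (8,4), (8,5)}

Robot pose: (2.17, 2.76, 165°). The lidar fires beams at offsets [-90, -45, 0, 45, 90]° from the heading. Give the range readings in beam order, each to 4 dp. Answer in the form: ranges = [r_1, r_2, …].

beam 1: φ=-90°, α=75°
  cosα=0.2588 sinα=0.9659 | (2,2) | tMaxX 3.2069 tMaxY 0.2485 | tΔX 3.8637 tΔY 1.0353
    t=0.2485 [y] (2,3)
    t=1.2837 [y] (2,4) — stop
  → r_1 = 1.2837
beam 2: φ=-45°, α=120°
  cosα=-0.5000 sinα=0.8660 | (2,2) | tMaxX 0.3400 tMaxY 0.2771 | tΔX 2.0000 tΔY 1.1547
    t=0.2771 [y] (2,3)
    t=0.3400 [x] (1,3)
    t=1.4318 [y] (1,4)
    t=2.3400 [x] (0,4) — stop
  → r_2 = 2.3400
beam 3: φ=0°, α=165°
  cosα=-0.9659 sinα=0.2588 | (2,2) | tMaxX 0.1760 tMaxY 0.9273 | tΔX 1.0353 tΔY 3.8637
    t=0.1760 [x] (1,2)
    t=0.9273 [y] (1,3)
    t=1.2113 [x] (0,3) — stop
  → r_3 = 1.2113
beam 4: φ=45°, α=210°
  cosα=-0.8660 sinα=-0.5000 | (2,2) | tMaxX 0.1963 tMaxY 1.5200 | tΔX 1.1547 tΔY 2.0000
    t=0.1963 [x] (1,2)
    t=1.3510 [x] (0,2) — stop
  → r_4 = 1.3510
beam 5: φ=90°, α=255°
  cosα=-0.2588 sinα=-0.9659 | (2,2) | tMaxX 0.6568 tMaxY 0.7868 | tΔX 3.8637 tΔY 1.0353
    t=0.6568 [x] (1,2)
    t=0.7868 [y] (1,1)
    t=1.8221 [y] (1,0) — stop
  → r_5 = 1.8221

ranges = [1.2837, 2.3400, 1.2113, 1.3510, 1.8221]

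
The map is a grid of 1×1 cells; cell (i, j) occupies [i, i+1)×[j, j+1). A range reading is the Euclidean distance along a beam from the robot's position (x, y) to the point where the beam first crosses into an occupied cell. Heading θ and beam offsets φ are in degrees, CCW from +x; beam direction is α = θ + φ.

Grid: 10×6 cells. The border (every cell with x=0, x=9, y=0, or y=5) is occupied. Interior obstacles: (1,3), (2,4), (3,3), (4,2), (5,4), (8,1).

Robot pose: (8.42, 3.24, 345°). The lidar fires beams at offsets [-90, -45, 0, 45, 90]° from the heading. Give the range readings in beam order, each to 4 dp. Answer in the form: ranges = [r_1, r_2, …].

beam 1: φ=-90°, α=255°
  d=(-0.2588,-0.9659)  start (8,3)  tX=1.6228 tY=0.2485  stride 1/|dx|=3.8637 1/|dy|=1.0353
    cross y-line → (8,2), t=0.2485
    cross y-line → (8,1), t=1.2837 (wall)
  → r_1 = 1.2837
beam 2: φ=-45°, α=300°
  d=(0.5000,-0.8660)  start (8,3)  tX=1.1600 tY=0.2771  stride 1/|dx|=2.0000 1/|dy|=1.1547
    cross y-line → (8,2), t=0.2771
    cross x-line → (9,2), t=1.1600 (wall)
  → r_2 = 1.1600
beam 3: φ=0°, α=345°
  d=(0.9659,-0.2588)  start (8,3)  tX=0.6005 tY=0.9273  stride 1/|dx|=1.0353 1/|dy|=3.8637
    cross x-line → (9,3), t=0.6005 (wall)
  → r_3 = 0.6005
beam 4: φ=45°, α=30°
  d=(0.8660,0.5000)  start (8,3)  tX=0.6697 tY=1.5200  stride 1/|dx|=1.1547 1/|dy|=2.0000
    cross x-line → (9,3), t=0.6697 (wall)
  → r_4 = 0.6697
beam 5: φ=90°, α=75°
  d=(0.2588,0.9659)  start (8,3)  tX=2.2409 tY=0.7868  stride 1/|dx|=3.8637 1/|dy|=1.0353
    cross y-line → (8,4), t=0.7868
    cross y-line → (8,5), t=1.8221 (wall)
  → r_5 = 1.8221

ranges = [1.2837, 1.1600, 0.6005, 0.6697, 1.8221]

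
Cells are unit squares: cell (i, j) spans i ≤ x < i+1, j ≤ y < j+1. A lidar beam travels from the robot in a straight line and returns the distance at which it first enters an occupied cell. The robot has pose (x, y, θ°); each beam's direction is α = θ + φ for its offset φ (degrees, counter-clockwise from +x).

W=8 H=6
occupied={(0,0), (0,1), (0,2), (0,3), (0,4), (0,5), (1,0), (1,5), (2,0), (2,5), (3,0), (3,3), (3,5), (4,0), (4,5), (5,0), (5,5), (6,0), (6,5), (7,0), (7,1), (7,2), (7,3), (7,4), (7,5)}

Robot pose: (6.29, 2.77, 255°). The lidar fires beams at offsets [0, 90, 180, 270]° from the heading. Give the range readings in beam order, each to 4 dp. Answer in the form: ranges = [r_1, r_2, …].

beam 1: φ=0°, α=255°
  direction (-0.2588, -0.9659); cell (6,2); t to first gridline: x 1.1205, y 0.7972 (then +3.8637 / +1.0353)
    (6,1) via y @ 0.7972
    (5,1) via x @ 1.1205
    (5,0) via y @ 1.8324  # hit
  → r_1 = 1.8324
beam 2: φ=90°, α=345°
  direction (0.9659, -0.2588); cell (6,2); t to first gridline: x 0.7350, y 2.9751 (then +1.0353 / +3.8637)
    (7,2) via x @ 0.7350  # hit
  → r_2 = 0.7350
beam 3: φ=180°, α=75°
  direction (0.2588, 0.9659); cell (6,2); t to first gridline: x 2.7432, y 0.2381 (then +3.8637 / +1.0353)
    (6,3) via y @ 0.2381
    (6,4) via y @ 1.2734
    (6,5) via y @ 2.3087  # hit
  → r_3 = 2.3087
beam 4: φ=270°, α=165°
  direction (-0.9659, 0.2588); cell (6,2); t to first gridline: x 0.3002, y 0.8887 (then +1.0353 / +3.8637)
    (5,2) via x @ 0.3002
    (5,3) via y @ 0.8887
    (4,3) via x @ 1.3355
    (3,3) via x @ 2.3708  # hit
  → r_4 = 2.3708

ranges = [1.8324, 0.7350, 2.3087, 2.3708]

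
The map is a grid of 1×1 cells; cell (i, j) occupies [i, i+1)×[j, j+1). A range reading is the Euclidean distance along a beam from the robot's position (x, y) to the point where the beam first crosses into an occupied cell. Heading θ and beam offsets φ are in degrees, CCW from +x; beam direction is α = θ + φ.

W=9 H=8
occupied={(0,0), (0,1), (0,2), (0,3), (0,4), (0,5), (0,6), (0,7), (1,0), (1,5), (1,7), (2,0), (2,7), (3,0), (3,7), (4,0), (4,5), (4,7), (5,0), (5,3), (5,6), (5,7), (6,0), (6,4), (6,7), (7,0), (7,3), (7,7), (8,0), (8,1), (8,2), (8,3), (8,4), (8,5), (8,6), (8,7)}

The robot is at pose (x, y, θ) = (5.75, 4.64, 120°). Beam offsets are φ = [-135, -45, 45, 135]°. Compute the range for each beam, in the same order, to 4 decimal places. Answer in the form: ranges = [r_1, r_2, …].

beam 1: φ=-135°, α=345°
  d=(0.9659,-0.2588)  start (5,4)  tX=0.2588 tY=2.4728  stride 1/|dx|=1.0353 1/|dy|=3.8637
    cross x-line → (6,4), t=0.2588 (wall)
  → r_1 = 0.2588
beam 2: φ=-45°, α=75°
  d=(0.2588,0.9659)  start (5,4)  tX=0.9659 tY=0.3727  stride 1/|dx|=3.8637 1/|dy|=1.0353
    cross y-line → (5,5), t=0.3727
    cross x-line → (6,5), t=0.9659
    cross y-line → (6,6), t=1.4080
    cross y-line → (6,7), t=2.4433 (wall)
  → r_2 = 2.4433
beam 3: φ=45°, α=165°
  d=(-0.9659,0.2588)  start (5,4)  tX=0.7765 tY=1.3909  stride 1/|dx|=1.0353 1/|dy|=3.8637
    cross x-line → (4,4), t=0.7765
    cross y-line → (4,5), t=1.3909 (wall)
  → r_3 = 1.3909
beam 4: φ=135°, α=255°
  d=(-0.2588,-0.9659)  start (5,4)  tX=2.8978 tY=0.6626  stride 1/|dx|=3.8637 1/|dy|=1.0353
    cross y-line → (5,3), t=0.6626 (wall)
  → r_4 = 0.6626

ranges = [0.2588, 2.4433, 1.3909, 0.6626]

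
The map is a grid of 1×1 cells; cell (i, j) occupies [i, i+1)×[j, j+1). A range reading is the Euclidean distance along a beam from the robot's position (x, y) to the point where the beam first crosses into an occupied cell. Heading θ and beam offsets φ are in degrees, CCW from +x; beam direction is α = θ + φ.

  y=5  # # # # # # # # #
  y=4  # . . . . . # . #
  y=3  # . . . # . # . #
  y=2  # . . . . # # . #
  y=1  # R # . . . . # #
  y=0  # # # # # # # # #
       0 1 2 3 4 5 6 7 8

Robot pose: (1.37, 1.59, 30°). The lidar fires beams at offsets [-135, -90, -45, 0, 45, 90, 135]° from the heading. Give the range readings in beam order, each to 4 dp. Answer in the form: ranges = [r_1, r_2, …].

ranges = [0.6108, 0.6813, 0.6522, 0.7275, 3.5303, 0.7400, 0.3831]

beam 1: φ=-135°, α=255°
  direction (-0.2588, -0.9659); cell (1,1); t to first gridline: x 1.4296, y 0.6108 (then +3.8637 / +1.0353)
    (1,0) via y @ 0.6108  # hit
  → r_1 = 0.6108
beam 2: φ=-90°, α=300°
  direction (0.5000, -0.8660); cell (1,1); t to first gridline: x 1.2600, y 0.6813 (then +2.0000 / +1.1547)
    (1,0) via y @ 0.6813  # hit
  → r_2 = 0.6813
beam 3: φ=-45°, α=345°
  direction (0.9659, -0.2588); cell (1,1); t to first gridline: x 0.6522, y 2.2796 (then +1.0353 / +3.8637)
    (2,1) via x @ 0.6522  # hit
  → r_3 = 0.6522
beam 4: φ=0°, α=30°
  direction (0.8660, 0.5000); cell (1,1); t to first gridline: x 0.7275, y 0.8200 (then +1.1547 / +2.0000)
    (2,1) via x @ 0.7275  # hit
  → r_4 = 0.7275
beam 5: φ=45°, α=75°
  direction (0.2588, 0.9659); cell (1,1); t to first gridline: x 2.4341, y 0.4245 (then +3.8637 / +1.0353)
    (1,2) via y @ 0.4245
    (1,3) via y @ 1.4597
    (2,3) via x @ 2.4341
    (2,4) via y @ 2.4950
    (2,5) via y @ 3.5303  # hit
  → r_5 = 3.5303
beam 6: φ=90°, α=120°
  direction (-0.5000, 0.8660); cell (1,1); t to first gridline: x 0.7400, y 0.4734 (then +2.0000 / +1.1547)
    (1,2) via y @ 0.4734
    (0,2) via x @ 0.7400  # hit
  → r_6 = 0.7400
beam 7: φ=135°, α=165°
  direction (-0.9659, 0.2588); cell (1,1); t to first gridline: x 0.3831, y 1.5841 (then +1.0353 / +3.8637)
    (0,1) via x @ 0.3831  # hit
  → r_7 = 0.3831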